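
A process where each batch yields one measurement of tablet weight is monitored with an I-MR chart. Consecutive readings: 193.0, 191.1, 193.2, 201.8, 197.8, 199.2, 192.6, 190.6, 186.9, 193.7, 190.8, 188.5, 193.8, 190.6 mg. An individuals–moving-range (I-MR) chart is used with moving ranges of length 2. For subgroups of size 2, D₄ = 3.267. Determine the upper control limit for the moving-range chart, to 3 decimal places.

Moving ranges: 1.9, 2.1, 8.6, 4.0, 1.4, 6.6, 2.0, 3.7, 6.8, 2.9, 2.3, 5.3, 3.2; M̄R̄ = 50.8000 / 13 = 3.9077
UCL_MR = D₄·M̄R̄ = 3.267 × 3.9077 = 12.7664

12.766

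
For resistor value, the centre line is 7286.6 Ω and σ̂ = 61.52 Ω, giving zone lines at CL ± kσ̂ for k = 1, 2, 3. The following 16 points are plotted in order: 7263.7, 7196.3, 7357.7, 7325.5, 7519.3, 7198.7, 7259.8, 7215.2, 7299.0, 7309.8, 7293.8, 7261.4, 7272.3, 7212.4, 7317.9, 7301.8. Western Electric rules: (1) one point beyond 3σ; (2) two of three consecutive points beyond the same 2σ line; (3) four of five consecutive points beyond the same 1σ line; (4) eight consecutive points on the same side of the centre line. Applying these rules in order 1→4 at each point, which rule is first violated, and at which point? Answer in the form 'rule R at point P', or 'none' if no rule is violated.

Zone of each point (C = within 1σ̂, B = 1σ̂–2σ̂, A = 2σ̂–3σ̂, * = beyond 3σ̂; sign = side of CL): 1:-C, 2:-B, 3:+B, 4:+C, 5:+*, 6:-B, 7:-C, 8:-B, 9:+C, 10:+C, 11:+C, 12:-C, 13:-C, 14:-B, 15:+C, 16:+C
Rule 1 (one point beyond the 3σ limits) is satisfied at point 5.

rule 1 at point 5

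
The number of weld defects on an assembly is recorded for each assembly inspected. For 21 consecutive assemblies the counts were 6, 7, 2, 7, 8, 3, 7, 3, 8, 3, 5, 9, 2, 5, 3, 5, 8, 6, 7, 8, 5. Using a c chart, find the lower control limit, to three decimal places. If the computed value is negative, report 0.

0.000

c̄ = (6 + 7 + 2 + 7 + 8 + 3 + 7 + 3 + 8 + 3 + 5 + 9 + 2 + 5 + 3 + 5 + 8 + 6 + 7 + 8 + 5) / 21 = 117 / 21 = 5.5714
LCL = c̄ − 3√c̄ = 5.5714 − 3 × 2.3604 = -1.5097 → 0 (cannot be negative)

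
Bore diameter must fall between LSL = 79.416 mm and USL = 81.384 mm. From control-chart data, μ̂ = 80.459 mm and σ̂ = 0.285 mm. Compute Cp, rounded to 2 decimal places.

Cp = (USL − LSL) / (6σ̂) = (81.384 − 79.416) / (6 × 0.285) = 1.9680 / 1.7100 = 1.1509

1.15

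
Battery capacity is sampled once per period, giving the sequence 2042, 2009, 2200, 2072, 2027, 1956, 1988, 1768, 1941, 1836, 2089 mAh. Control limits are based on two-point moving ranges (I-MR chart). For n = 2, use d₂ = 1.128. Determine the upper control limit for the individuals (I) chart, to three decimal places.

X̄ = (2042 + 2009 + 2200 + 2072 + 2027 + 1956 + 1988 + 1768 + 1941 + 1836 + 2089) / 11 = 1993.4545
Moving ranges: 33, 191, 128, 45, 71, 32, 220, 173, 105, 253; M̄R̄ = 1251.0000 / 10 = 125.1000
UCL = X̄ + 3·M̄R̄/d₂ = 1993.4545 + 3 × 125.1000 / 1.128 = 2326.1673

2326.167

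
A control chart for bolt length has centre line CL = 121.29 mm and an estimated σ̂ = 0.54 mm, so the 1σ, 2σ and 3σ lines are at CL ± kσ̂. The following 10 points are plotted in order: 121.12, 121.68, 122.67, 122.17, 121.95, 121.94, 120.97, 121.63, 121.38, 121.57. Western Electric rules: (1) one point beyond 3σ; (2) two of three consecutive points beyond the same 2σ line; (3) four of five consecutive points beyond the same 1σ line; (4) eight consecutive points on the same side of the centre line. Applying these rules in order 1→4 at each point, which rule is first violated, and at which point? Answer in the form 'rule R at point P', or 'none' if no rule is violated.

rule 3 at point 6

Zone of each point (C = within 1σ̂, B = 1σ̂–2σ̂, A = 2σ̂–3σ̂, * = beyond 3σ̂; sign = side of CL): 1:-C, 2:+C, 3:+A, 4:+B, 5:+B, 6:+B, 7:-C, 8:+C, 9:+C, 10:+C
Rule 3 (four of five consecutive points beyond the same 1σ limit) is satisfied at point 6.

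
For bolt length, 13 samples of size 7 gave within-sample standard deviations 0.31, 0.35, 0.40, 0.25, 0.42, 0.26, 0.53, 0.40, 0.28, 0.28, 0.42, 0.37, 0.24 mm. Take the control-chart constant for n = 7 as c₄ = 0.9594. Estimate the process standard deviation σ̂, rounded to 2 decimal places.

0.36

s̄ = (0.31 + 0.35 + 0.40 + 0.25 + 0.42 + 0.26 + 0.53 + 0.40 + 0.28 + 0.28 + 0.42 + 0.37 + 0.24) / 13 = 0.3469
σ̂ = s̄ / c₄ = 0.3469 / 0.9594 = 0.3616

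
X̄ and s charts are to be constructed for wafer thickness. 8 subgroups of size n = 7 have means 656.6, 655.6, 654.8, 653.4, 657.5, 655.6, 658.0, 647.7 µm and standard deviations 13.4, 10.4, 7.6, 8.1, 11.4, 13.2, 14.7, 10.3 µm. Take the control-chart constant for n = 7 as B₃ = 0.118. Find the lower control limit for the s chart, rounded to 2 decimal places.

1.31

s̄ = (13.4 + 10.4 + 7.6 + 8.1 + 11.4 + 13.2 + 14.7 + 10.3) / 8 = 11.1375
LCL_s = B₃·s̄ = 0.118 × 11.1375 = 1.3142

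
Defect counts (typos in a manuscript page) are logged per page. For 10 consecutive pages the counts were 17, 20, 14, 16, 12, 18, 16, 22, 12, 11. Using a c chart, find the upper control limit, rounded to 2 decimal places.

c̄ = (17 + 20 + 14 + 16 + 12 + 18 + 16 + 22 + 12 + 11) / 10 = 158 / 10 = 15.8000
UCL = c̄ + 3√c̄ = 15.8000 + 3 × √15.8000 = 15.8000 + 3 × 3.9749 = 27.7248

27.72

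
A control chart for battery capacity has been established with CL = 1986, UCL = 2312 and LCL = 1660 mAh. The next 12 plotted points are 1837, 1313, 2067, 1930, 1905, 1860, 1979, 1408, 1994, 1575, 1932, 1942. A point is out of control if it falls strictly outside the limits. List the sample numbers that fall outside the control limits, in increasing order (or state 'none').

Compare each point to [1660, 2312]: sample 2 = 1313 < LCL; sample 8 = 1408 < LCL; sample 10 = 1575 < LCL.

2, 8, 10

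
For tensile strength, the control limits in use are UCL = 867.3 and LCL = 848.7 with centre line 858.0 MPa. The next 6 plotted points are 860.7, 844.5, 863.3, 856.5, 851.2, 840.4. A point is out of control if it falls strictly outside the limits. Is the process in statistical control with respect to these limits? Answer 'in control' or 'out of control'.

out of control

Compare each point to [848.7, 867.3]: sample 2 = 844.5 < LCL; sample 6 = 840.4 < LCL.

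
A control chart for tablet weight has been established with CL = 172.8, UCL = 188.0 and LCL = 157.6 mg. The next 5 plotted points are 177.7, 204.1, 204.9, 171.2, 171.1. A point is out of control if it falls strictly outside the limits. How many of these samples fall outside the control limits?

2

Compare each point to [157.6, 188.0]: sample 2 = 204.1 > UCL; sample 3 = 204.9 > UCL.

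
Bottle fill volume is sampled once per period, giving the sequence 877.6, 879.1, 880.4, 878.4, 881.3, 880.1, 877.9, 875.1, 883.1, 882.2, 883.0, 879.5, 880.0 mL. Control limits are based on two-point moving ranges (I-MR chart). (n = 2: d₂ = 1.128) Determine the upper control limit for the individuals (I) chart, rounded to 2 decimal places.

X̄ = (877.6 + 879.1 + 880.4 + 878.4 + 881.3 + 880.1 + 877.9 + 875.1 + 883.1 + 882.2 + 883.0 + 879.5 + 880.0) / 13 = 879.8231
Moving ranges: 1.5, 1.3, 2.0, 2.9, 1.2, 2.2, 2.8, 8.0, 0.9, 0.8, 3.5, 0.5; M̄R̄ = 27.6000 / 12 = 2.3000
UCL = X̄ + 3·M̄R̄/d₂ = 879.8231 + 3 × 2.3000 / 1.128 = 885.9401

885.94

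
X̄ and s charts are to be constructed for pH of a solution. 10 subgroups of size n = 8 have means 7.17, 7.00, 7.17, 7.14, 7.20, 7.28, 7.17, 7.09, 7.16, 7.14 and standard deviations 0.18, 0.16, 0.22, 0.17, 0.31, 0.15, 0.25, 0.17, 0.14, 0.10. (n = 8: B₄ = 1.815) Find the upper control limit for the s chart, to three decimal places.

0.336

s̄ = (0.18 + 0.16 + 0.22 + 0.17 + 0.31 + 0.15 + 0.25 + 0.17 + 0.14 + 0.10) / 10 = 0.1850
UCL_s = B₄·s̄ = 1.815 × 0.1850 = 0.3358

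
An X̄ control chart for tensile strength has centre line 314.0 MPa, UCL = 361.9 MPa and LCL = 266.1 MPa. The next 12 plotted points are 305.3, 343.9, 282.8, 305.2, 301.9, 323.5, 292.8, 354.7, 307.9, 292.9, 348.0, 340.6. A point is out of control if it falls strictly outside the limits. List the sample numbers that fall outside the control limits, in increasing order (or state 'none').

All 12 points lie within [266.1, 361.9].

none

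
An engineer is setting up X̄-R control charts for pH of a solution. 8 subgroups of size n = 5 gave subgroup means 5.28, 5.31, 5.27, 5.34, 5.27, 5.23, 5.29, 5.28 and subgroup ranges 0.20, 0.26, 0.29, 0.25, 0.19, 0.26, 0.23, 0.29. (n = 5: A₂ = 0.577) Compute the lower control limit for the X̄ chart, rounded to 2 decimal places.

5.14

X̄̄ = (5.28 + 5.31 + 5.27 + 5.34 + 5.27 + 5.23 + 5.29 + 5.28) / 8 = 42.2700 / 8 = 5.2837
R̄ = (0.20 + 0.26 + 0.29 + 0.25 + 0.19 + 0.26 + 0.23 + 0.29) / 8 = 1.9700 / 8 = 0.2462
LCL = X̄̄ − A₂·R̄ = 5.2837 − 0.577 × 0.2462 = 5.1417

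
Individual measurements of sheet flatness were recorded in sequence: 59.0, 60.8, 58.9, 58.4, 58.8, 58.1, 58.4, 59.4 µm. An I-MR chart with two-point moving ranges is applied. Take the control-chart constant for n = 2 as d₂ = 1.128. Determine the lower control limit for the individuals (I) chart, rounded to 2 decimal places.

56.47

X̄ = (59.0 + 60.8 + 58.9 + 58.4 + 58.8 + 58.1 + 58.4 + 59.4) / 8 = 58.9750
Moving ranges: 1.8, 1.9, 0.5, 0.4, 0.7, 0.3, 1.0; M̄R̄ = 6.6000 / 7 = 0.9429
LCL = X̄ − 3·M̄R̄/d₂ = 58.9750 − 3 × 0.9429 / 1.128 = 56.4674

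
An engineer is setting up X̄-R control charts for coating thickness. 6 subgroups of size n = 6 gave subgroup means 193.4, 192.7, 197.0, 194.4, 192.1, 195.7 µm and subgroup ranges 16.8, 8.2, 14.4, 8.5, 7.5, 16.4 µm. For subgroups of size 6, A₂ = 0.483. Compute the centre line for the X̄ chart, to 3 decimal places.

194.217

X̄̄ = (193.4 + 192.7 + 197.0 + 194.4 + 192.1 + 195.7) / 6 = 1165.3000 / 6 = 194.2167
CL = X̄̄ = 194.2167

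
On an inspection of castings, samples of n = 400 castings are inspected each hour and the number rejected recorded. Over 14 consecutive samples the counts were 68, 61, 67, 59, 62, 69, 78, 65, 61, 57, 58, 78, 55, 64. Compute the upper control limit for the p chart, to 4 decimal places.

p̄ = Σdᵢ / (k·n) = 902 / (14 × 400) = 0.16107
UCL = p̄ + 3·√(p̄(1−p̄)/n) = 0.16107 + 3 × √(0.16107×0.83893/400) = 0.16107 + 3 × 0.01838 = 0.21621

0.2162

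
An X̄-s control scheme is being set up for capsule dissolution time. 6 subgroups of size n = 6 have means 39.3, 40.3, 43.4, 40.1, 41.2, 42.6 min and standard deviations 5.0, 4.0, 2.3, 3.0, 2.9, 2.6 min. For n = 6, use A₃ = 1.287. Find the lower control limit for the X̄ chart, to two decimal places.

X̄̄ = (39.3 + 40.3 + 43.4 + 40.1 + 41.2 + 42.6) / 6 = 41.1500
s̄ = (5.0 + 4.0 + 2.3 + 3.0 + 2.9 + 2.6) / 6 = 3.3000
LCL = X̄̄ − A₃·s̄ = 41.1500 − 1.287 × 3.3000 = 36.9029

36.90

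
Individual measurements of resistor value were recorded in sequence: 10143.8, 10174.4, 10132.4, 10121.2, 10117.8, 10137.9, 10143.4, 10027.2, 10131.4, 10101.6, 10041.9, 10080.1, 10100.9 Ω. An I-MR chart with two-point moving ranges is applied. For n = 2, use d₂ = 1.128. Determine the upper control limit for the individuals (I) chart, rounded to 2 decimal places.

10218.61

X̄ = (10143.8 + 10174.4 + 10132.4 + 10121.2 + 10117.8 + 10137.9 + 10143.4 + 10027.2 + 10131.4 + 10101.6 + 10041.9 + 10080.1 + 10100.9) / 13 = 10111.8462
Moving ranges: 30.6, 42.0, 11.2, 3.4, 20.1, 5.5, 116.2, 104.2, 29.8, 59.7, 38.2, 20.8; M̄R̄ = 481.7000 / 12 = 40.1417
UCL = X̄ + 3·M̄R̄/d₂ = 10111.8462 + 3 × 40.1417 / 1.128 = 10218.6059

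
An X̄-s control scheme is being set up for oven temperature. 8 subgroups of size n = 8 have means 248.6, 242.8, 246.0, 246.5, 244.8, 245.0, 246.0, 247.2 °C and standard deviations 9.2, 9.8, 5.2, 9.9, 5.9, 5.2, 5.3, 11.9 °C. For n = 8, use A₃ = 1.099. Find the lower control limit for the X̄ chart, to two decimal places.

237.29

X̄̄ = (248.6 + 242.8 + 246.0 + 246.5 + 244.8 + 245.0 + 246.0 + 247.2) / 8 = 245.8625
s̄ = (9.2 + 9.8 + 5.2 + 9.9 + 5.9 + 5.2 + 5.3 + 11.9) / 8 = 7.8000
LCL = X̄̄ − A₃·s̄ = 245.8625 − 1.099 × 7.8000 = 237.2903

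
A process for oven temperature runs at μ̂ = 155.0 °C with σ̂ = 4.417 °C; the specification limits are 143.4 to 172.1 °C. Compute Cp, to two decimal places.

Cp = (USL − LSL) / (6σ̂) = (172.1 − 143.4) / (6 × 4.417) = 28.7000 / 26.5020 = 1.0829

1.08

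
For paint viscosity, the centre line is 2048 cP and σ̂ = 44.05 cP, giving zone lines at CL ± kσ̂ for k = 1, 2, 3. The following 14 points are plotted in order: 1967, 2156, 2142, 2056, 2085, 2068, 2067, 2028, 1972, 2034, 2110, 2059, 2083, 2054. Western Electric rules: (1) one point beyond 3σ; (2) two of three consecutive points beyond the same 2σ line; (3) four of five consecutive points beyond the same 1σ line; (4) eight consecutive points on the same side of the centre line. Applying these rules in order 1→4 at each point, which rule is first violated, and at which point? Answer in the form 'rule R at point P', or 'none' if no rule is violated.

Zone of each point (C = within 1σ̂, B = 1σ̂–2σ̂, A = 2σ̂–3σ̂, * = beyond 3σ̂; sign = side of CL): 1:-B, 2:+A, 3:+A, 4:+C, 5:+C, 6:+C, 7:+C, 8:-C, 9:-B, 10:-C, 11:+B, 12:+C, 13:+C, 14:+C
Rule 2 (two of three consecutive points beyond the same 2σ limit) is satisfied at point 3.

rule 2 at point 3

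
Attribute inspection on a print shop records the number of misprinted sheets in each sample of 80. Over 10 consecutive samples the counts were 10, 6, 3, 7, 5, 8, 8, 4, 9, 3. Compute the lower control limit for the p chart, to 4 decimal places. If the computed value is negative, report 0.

0.0000

p̄ = Σdᵢ / (k·n) = 63 / (10 × 80) = 0.07875
LCL = p̄ − 3·√(p̄(1−p̄)/n) = 0.07875 − 3 × 0.03011 = -0.01159 → 0 (negative, so LCL = 0)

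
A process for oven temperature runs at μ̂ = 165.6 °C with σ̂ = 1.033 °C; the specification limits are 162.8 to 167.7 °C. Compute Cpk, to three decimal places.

Cpu = (USL − μ̂) / (3σ̂) = (167.7 − 165.6) / (3 × 1.033) = 0.6776; Cpl = (μ̂ − LSL) / (3σ̂) = (165.6 − 162.8) / (3 × 1.033) = 0.9035; Cpk = min(Cpu, Cpl) = 0.6776

0.678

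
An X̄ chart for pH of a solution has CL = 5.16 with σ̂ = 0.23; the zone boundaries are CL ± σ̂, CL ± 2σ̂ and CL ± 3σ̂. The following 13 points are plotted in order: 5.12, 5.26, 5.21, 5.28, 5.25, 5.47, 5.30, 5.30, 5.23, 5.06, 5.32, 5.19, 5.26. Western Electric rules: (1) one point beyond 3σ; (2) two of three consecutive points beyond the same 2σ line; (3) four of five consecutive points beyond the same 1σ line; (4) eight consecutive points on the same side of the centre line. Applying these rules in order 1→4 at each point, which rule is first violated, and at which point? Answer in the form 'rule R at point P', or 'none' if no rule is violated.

rule 4 at point 9

Zone of each point (C = within 1σ̂, B = 1σ̂–2σ̂, A = 2σ̂–3σ̂, * = beyond 3σ̂; sign = side of CL): 1:-C, 2:+C, 3:+C, 4:+C, 5:+C, 6:+B, 7:+C, 8:+C, 9:+C, 10:-C, 11:+C, 12:+C, 13:+C
Rule 4 (eight consecutive points on the same side of the centre line) is satisfied at point 9.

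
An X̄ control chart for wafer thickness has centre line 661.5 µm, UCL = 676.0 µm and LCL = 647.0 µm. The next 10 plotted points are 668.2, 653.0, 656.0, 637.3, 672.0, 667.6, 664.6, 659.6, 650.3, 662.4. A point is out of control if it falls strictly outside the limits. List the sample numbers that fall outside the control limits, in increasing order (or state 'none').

4

Compare each point to [647.0, 676.0]: sample 4 = 637.3 < LCL.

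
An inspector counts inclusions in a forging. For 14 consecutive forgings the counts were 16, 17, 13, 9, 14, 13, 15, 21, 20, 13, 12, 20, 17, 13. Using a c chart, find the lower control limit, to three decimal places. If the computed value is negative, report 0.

c̄ = (16 + 17 + 13 + 9 + 14 + 13 + 15 + 21 + 20 + 13 + 12 + 20 + 17 + 13) / 14 = 213 / 14 = 15.2143
LCL = c̄ − 3√c̄ = 15.2143 − 3 × 3.9005 = 3.5126

3.513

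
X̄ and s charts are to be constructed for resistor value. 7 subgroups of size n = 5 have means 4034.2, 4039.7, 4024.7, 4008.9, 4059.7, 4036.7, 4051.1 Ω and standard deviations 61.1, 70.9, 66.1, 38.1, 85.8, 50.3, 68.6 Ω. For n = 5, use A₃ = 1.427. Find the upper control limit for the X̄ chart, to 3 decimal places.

4126.309

X̄̄ = (4034.2 + 4039.7 + 4024.7 + 4008.9 + 4059.7 + 4036.7 + 4051.1) / 7 = 4036.4286
s̄ = (61.1 + 70.9 + 66.1 + 38.1 + 85.8 + 50.3 + 68.6) / 7 = 62.9857
UCL = X̄̄ + A₃·s̄ = 4036.4286 + 1.427 × 62.9857 = 4126.3092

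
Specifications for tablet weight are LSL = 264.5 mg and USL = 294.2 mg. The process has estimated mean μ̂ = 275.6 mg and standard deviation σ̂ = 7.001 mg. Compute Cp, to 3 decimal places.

0.707

Cp = (USL − LSL) / (6σ̂) = (294.2 − 264.5) / (6 × 7.001) = 29.7000 / 42.0060 = 0.7070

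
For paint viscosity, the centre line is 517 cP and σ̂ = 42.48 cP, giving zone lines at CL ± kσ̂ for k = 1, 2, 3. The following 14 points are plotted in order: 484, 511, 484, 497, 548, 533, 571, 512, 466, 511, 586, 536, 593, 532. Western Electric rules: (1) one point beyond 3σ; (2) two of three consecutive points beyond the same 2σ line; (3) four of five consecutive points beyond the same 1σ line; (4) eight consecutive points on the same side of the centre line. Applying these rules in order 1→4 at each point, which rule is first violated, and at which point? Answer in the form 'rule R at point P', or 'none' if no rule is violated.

none

Zone of each point (C = within 1σ̂, B = 1σ̂–2σ̂, A = 2σ̂–3σ̂, * = beyond 3σ̂; sign = side of CL): 1:-C, 2:-C, 3:-C, 4:-C, 5:+C, 6:+C, 7:+B, 8:-C, 9:-B, 10:-C, 11:+B, 12:+C, 13:+B, 14:+C
No rule fires across all 14 points.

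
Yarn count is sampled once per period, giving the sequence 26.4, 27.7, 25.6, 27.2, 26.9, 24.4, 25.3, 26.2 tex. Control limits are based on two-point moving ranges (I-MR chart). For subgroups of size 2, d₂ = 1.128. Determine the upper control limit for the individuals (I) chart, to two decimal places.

29.86

X̄ = (26.4 + 27.7 + 25.6 + 27.2 + 26.9 + 24.4 + 25.3 + 26.2) / 8 = 26.2125
Moving ranges: 1.3, 2.1, 1.6, 0.3, 2.5, 0.9, 0.9; M̄R̄ = 9.6000 / 7 = 1.3714
UCL = X̄ + 3·M̄R̄/d₂ = 26.2125 + 3 × 1.3714 / 1.128 = 29.8599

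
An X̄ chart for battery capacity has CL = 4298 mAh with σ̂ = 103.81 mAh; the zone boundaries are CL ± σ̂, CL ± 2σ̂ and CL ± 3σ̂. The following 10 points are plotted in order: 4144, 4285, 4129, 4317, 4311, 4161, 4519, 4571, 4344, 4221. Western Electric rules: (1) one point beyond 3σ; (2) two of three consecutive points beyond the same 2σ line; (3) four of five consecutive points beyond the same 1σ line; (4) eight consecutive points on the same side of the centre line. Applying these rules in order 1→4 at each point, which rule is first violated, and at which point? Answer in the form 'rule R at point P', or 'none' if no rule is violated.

Zone of each point (C = within 1σ̂, B = 1σ̂–2σ̂, A = 2σ̂–3σ̂, * = beyond 3σ̂; sign = side of CL): 1:-B, 2:-C, 3:-B, 4:+C, 5:+C, 6:-B, 7:+A, 8:+A, 9:+C, 10:-C
Rule 2 (two of three consecutive points beyond the same 2σ limit) is satisfied at point 8.

rule 2 at point 8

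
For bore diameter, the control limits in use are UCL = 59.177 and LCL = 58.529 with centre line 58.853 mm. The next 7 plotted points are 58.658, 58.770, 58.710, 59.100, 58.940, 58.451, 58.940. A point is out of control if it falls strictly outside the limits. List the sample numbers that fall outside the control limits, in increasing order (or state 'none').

Compare each point to [58.529, 59.177]: sample 6 = 58.451 < LCL.

6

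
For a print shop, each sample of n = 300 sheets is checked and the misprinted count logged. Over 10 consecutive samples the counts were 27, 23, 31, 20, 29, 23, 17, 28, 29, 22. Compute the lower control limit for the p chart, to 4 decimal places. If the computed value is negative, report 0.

0.0352

p̄ = Σdᵢ / (k·n) = 249 / (10 × 300) = 0.08300
LCL = p̄ − 3·√(p̄(1−p̄)/n) = 0.08300 − 3 × 0.01593 = 0.03522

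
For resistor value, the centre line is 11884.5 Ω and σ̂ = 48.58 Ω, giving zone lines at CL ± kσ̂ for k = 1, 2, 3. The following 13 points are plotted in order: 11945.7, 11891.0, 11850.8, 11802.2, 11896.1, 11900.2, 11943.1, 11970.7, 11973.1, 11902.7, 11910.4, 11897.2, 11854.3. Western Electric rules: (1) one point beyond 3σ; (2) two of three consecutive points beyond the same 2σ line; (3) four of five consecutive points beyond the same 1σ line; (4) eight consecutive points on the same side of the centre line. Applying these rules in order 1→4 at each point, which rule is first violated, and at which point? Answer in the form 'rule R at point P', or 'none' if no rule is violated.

Zone of each point (C = within 1σ̂, B = 1σ̂–2σ̂, A = 2σ̂–3σ̂, * = beyond 3σ̂; sign = side of CL): 1:+B, 2:+C, 3:-C, 4:-B, 5:+C, 6:+C, 7:+B, 8:+B, 9:+B, 10:+C, 11:+C, 12:+C, 13:-C
Rule 4 (eight consecutive points on the same side of the centre line) is satisfied at point 12.

rule 4 at point 12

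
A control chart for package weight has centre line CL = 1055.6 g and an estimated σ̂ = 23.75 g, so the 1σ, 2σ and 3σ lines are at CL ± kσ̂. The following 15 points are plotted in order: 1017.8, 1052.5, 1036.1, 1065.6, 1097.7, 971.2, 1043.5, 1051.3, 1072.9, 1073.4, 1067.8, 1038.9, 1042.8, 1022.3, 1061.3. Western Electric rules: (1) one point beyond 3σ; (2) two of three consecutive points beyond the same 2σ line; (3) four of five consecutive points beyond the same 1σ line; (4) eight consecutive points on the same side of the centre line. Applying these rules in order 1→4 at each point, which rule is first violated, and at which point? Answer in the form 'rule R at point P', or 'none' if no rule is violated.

rule 1 at point 6

Zone of each point (C = within 1σ̂, B = 1σ̂–2σ̂, A = 2σ̂–3σ̂, * = beyond 3σ̂; sign = side of CL): 1:-B, 2:-C, 3:-C, 4:+C, 5:+B, 6:-*, 7:-C, 8:-C, 9:+C, 10:+C, 11:+C, 12:-C, 13:-C, 14:-B, 15:+C
Rule 1 (one point beyond the 3σ limits) is satisfied at point 6.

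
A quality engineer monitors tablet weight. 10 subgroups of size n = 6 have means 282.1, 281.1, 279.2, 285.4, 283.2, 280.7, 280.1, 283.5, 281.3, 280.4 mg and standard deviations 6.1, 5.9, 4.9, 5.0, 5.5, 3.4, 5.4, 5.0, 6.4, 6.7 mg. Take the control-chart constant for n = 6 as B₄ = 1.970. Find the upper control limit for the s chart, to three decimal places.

10.697

s̄ = (6.1 + 5.9 + 4.9 + 5.0 + 5.5 + 3.4 + 5.4 + 5.0 + 6.4 + 6.7) / 10 = 5.4300
UCL_s = B₄·s̄ = 1.970 × 5.4300 = 10.6971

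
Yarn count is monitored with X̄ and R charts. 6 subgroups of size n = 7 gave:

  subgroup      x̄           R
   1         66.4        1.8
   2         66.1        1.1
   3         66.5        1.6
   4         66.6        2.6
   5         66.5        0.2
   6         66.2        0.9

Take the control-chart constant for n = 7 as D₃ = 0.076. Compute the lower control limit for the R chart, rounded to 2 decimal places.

0.10

R̄ = (1.8 + 1.1 + 1.6 + 2.6 + 0.2 + 0.9) / 6 = 8.2000 / 6 = 1.3667
LCL_R = D₃·R̄ = 0.076 × 1.3667 = 0.1039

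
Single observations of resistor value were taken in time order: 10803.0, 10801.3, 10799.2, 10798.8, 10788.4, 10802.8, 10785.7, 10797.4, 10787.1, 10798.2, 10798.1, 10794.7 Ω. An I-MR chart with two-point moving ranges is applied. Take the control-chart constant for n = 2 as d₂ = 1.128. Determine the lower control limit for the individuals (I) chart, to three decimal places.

10776.230

X̄ = (10803.0 + 10801.3 + 10799.2 + 10798.8 + 10788.4 + 10802.8 + 10785.7 + 10797.4 + 10787.1 + 10798.2 + 10798.1 + 10794.7) / 12 = 10796.2250
Moving ranges: 1.7, 2.1, 0.4, 10.4, 14.4, 17.1, 11.7, 10.3, 11.1, 0.1, 3.4; M̄R̄ = 82.7000 / 11 = 7.5182
LCL = X̄ − 3·M̄R̄/d₂ = 10796.2250 − 3 × 7.5182 / 1.128 = 10776.2298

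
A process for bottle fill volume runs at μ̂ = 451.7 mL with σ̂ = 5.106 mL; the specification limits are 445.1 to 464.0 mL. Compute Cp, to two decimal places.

0.62

Cp = (USL − LSL) / (6σ̂) = (464.0 − 445.1) / (6 × 5.106) = 18.9000 / 30.6360 = 0.6169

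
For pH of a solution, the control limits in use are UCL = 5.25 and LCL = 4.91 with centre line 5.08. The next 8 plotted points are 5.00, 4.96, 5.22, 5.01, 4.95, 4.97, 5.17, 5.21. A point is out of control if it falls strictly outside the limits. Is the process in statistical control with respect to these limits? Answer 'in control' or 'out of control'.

in control

All 8 points lie within [4.91, 5.25].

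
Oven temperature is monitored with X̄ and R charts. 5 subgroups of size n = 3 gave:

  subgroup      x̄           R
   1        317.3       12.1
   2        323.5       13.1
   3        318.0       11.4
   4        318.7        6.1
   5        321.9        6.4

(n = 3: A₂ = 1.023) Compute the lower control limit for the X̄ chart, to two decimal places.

X̄̄ = (317.3 + 323.5 + 318.0 + 318.7 + 321.9) / 5 = 1599.4000 / 5 = 319.8800
R̄ = (12.1 + 13.1 + 11.4 + 6.1 + 6.4) / 5 = 49.1000 / 5 = 9.8200
LCL = X̄̄ − A₂·R̄ = 319.8800 − 1.023 × 9.8200 = 309.8341

309.83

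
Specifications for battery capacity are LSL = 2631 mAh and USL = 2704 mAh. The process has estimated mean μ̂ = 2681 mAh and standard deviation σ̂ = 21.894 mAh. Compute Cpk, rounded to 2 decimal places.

0.35

Cpu = (USL − μ̂) / (3σ̂) = (2704 − 2681) / (3 × 21.894) = 0.3502; Cpl = (μ̂ − LSL) / (3σ̂) = (2681 − 2631) / (3 × 21.894) = 0.7612; Cpk = min(Cpu, Cpl) = 0.3502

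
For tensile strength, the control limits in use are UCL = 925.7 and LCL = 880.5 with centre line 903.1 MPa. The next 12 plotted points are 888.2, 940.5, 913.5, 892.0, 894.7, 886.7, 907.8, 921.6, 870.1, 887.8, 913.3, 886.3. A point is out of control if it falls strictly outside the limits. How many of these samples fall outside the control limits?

2

Compare each point to [880.5, 925.7]: sample 2 = 940.5 > UCL; sample 9 = 870.1 < LCL.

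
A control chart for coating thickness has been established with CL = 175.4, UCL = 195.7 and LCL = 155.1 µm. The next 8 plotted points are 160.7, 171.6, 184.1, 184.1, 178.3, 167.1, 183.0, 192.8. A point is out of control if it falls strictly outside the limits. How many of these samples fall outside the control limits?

All 8 points lie within [155.1, 195.7].

0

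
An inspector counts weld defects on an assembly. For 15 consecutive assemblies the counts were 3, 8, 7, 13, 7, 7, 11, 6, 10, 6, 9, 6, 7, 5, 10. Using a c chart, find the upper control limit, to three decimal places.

15.973

c̄ = (3 + 8 + 7 + 13 + 7 + 7 + 11 + 6 + 10 + 6 + 9 + 6 + 7 + 5 + 10) / 15 = 115 / 15 = 7.6667
UCL = c̄ + 3√c̄ = 7.6667 + 3 × √7.6667 = 7.6667 + 3 × 2.7689 = 15.9733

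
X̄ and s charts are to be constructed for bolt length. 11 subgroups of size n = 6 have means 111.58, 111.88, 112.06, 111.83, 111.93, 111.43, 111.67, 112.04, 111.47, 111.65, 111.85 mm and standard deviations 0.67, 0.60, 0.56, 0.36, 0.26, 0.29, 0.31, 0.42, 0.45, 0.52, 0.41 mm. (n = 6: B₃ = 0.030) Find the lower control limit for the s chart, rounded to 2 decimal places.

s̄ = (0.67 + 0.60 + 0.56 + 0.36 + 0.26 + 0.29 + 0.31 + 0.42 + 0.45 + 0.52 + 0.41) / 11 = 0.4409
LCL_s = B₃·s̄ = 0.030 × 0.4409 = 0.0132

0.01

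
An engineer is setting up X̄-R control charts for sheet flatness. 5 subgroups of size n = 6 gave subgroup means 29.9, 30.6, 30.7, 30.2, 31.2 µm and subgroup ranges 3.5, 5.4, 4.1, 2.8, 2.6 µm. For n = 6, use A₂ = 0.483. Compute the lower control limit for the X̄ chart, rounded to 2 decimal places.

X̄̄ = (29.9 + 30.6 + 30.7 + 30.2 + 31.2) / 5 = 152.6000 / 5 = 30.5200
R̄ = (3.5 + 5.4 + 4.1 + 2.8 + 2.6) / 5 = 18.4000 / 5 = 3.6800
LCL = X̄̄ − A₂·R̄ = 30.5200 − 0.483 × 3.6800 = 28.7426

28.74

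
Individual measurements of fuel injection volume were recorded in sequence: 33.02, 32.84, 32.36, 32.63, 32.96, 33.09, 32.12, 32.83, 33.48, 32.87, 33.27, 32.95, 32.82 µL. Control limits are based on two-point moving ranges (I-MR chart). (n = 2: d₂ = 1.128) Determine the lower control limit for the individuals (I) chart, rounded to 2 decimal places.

31.72

X̄ = (33.02 + 32.84 + 32.36 + 32.63 + 32.96 + 33.09 + 32.12 + 32.83 + 33.48 + 32.87 + 33.27 + 32.95 + 32.82) / 13 = 32.8646
Moving ranges: 0.18, 0.48, 0.27, 0.33, 0.13, 0.97, 0.71, 0.65, 0.61, 0.40, 0.32, 0.13; M̄R̄ = 5.1800 / 12 = 0.4317
LCL = X̄ − 3·M̄R̄/d₂ = 32.8646 − 3 × 0.4317 / 1.128 = 31.7166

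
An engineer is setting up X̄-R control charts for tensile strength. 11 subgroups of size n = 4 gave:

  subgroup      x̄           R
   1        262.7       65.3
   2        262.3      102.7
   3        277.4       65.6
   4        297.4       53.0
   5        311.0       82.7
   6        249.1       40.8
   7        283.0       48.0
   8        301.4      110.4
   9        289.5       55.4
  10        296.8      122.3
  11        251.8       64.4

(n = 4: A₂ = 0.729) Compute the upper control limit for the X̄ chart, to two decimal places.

X̄̄ = (262.7 + 262.3 + 277.4 + 297.4 + 311.0 + 249.1 + 283.0 + 301.4 + 289.5 + 296.8 + 251.8) / 11 = 3082.4000 / 11 = 280.2182
R̄ = (65.3 + 102.7 + 65.6 + 53.0 + 82.7 + 40.8 + 48.0 + 110.4 + 55.4 + 122.3 + 64.4) / 11 = 810.6000 / 11 = 73.6909
UCL = X̄̄ + A₂·R̄ = 280.2182 + 0.729 × 73.6909 = 333.9389

333.94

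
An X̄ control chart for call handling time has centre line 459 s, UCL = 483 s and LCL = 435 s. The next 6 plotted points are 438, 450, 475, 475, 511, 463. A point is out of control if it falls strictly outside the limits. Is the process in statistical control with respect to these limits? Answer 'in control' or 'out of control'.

Compare each point to [435, 483]: sample 5 = 511 > UCL.

out of control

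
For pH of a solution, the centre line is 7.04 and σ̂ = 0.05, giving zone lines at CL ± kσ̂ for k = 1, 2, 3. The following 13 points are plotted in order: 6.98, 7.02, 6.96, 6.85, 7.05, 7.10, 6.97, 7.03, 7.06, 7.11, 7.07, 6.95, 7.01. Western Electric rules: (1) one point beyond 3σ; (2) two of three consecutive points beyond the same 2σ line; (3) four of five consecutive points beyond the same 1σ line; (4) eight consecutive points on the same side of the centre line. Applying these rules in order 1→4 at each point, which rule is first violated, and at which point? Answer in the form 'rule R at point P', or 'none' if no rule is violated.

Zone of each point (C = within 1σ̂, B = 1σ̂–2σ̂, A = 2σ̂–3σ̂, * = beyond 3σ̂; sign = side of CL): 1:-B, 2:-C, 3:-B, 4:-*, 5:+C, 6:+B, 7:-B, 8:-C, 9:+C, 10:+B, 11:+C, 12:-B, 13:-C
Rule 1 (one point beyond the 3σ limits) is satisfied at point 4.

rule 1 at point 4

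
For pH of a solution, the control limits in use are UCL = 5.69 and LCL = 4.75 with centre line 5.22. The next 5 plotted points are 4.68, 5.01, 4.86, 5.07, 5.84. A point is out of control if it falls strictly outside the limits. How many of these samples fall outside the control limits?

Compare each point to [4.75, 5.69]: sample 1 = 4.68 < LCL; sample 5 = 5.84 > UCL.

2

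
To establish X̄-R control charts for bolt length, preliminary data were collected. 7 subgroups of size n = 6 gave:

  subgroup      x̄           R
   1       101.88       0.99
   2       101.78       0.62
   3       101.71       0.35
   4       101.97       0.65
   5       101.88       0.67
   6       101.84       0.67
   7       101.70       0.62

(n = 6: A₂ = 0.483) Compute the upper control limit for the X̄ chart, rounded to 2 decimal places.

X̄̄ = (101.88 + 101.78 + 101.71 + 101.97 + 101.88 + 101.84 + 101.70) / 7 = 712.7600 / 7 = 101.8229
R̄ = (0.99 + 0.62 + 0.35 + 0.65 + 0.67 + 0.67 + 0.62) / 7 = 4.5700 / 7 = 0.6529
UCL = X̄̄ + A₂·R̄ = 101.8229 + 0.483 × 0.6529 = 102.1382

102.14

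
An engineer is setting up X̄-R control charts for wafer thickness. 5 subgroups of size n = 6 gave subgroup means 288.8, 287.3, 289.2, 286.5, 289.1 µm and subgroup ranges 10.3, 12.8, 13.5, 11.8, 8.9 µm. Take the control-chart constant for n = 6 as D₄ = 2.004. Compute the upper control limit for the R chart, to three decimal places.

R̄ = (10.3 + 12.8 + 13.5 + 11.8 + 8.9) / 5 = 57.3000 / 5 = 11.4600
UCL_R = D₄·R̄ = 2.004 × 11.4600 = 22.9658

22.966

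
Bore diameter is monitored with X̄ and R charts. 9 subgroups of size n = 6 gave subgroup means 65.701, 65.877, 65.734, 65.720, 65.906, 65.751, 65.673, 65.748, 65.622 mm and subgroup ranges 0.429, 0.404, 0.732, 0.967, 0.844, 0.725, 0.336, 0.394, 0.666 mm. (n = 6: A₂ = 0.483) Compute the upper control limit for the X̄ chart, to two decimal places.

X̄̄ = (65.701 + 65.877 + 65.734 + 65.720 + 65.906 + 65.751 + 65.673 + 65.748 + 65.622) / 9 = 591.7320 / 9 = 65.7480
R̄ = (0.429 + 0.404 + 0.732 + 0.967 + 0.844 + 0.725 + 0.336 + 0.394 + 0.666) / 9 = 5.4970 / 9 = 0.6108
UCL = X̄̄ + A₂·R̄ = 65.7480 + 0.483 × 0.6108 = 66.0430

66.04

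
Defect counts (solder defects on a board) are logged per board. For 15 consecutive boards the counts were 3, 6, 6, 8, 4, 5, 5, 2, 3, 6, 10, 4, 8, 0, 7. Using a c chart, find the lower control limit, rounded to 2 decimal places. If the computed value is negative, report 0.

0.00

c̄ = (3 + 6 + 6 + 8 + 4 + 5 + 5 + 2 + 3 + 6 + 10 + 4 + 8 + 0 + 7) / 15 = 77 / 15 = 5.1333
LCL = c̄ − 3√c̄ = 5.1333 − 3 × 2.2657 = -1.6637 → 0 (cannot be negative)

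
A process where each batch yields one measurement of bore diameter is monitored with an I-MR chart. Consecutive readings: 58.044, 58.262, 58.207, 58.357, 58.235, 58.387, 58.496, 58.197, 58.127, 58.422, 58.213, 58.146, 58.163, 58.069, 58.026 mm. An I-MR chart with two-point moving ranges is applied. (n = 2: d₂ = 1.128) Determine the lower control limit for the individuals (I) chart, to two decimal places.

57.86

X̄ = (58.044 + 58.262 + 58.207 + 58.357 + 58.235 + 58.387 + 58.496 + 58.197 + 58.127 + 58.422 + 58.213 + 58.146 + 58.163 + 58.069 + 58.026) / 15 = 58.2234
Moving ranges: 0.218, 0.055, 0.150, 0.122, 0.152, 0.109, 0.299, 0.070, 0.295, 0.209, 0.067, 0.017, 0.094, 0.043; M̄R̄ = 1.9000 / 14 = 0.1357
LCL = X̄ − 3·M̄R̄/d₂ = 58.2234 − 3 × 0.1357 / 1.128 = 57.8625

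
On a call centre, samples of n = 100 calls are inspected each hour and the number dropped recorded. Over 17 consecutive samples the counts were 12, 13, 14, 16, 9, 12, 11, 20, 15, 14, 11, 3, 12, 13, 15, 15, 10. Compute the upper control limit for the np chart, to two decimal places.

22.62

p̄ = Σdᵢ / (k·n) = 215 / (17 × 100) = 0.12647
UCL = np̄ + 3·√(np̄(1−p̄)) = 12.6471 + 3 × √(12.6471×0.87353) = 12.6471 + 3 × 3.3238 = 22.6184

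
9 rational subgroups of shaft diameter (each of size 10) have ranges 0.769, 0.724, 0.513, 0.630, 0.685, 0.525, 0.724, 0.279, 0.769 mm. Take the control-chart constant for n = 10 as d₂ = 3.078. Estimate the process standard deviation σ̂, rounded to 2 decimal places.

R̄ = (0.769 + 0.724 + 0.513 + 0.630 + 0.685 + 0.525 + 0.724 + 0.279 + 0.769) / 9 = 0.6242
σ̂ = R̄ / d₂ = 0.6242 / 3.078 = 0.2028

0.20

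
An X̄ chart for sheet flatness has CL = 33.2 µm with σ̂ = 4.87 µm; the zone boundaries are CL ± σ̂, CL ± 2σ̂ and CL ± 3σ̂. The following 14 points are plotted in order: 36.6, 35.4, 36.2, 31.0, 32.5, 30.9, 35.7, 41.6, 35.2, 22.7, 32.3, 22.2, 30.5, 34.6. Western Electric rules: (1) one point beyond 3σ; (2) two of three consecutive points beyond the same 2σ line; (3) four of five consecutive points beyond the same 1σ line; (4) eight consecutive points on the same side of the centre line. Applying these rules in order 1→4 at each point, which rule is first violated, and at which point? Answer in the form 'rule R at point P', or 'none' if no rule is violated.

Zone of each point (C = within 1σ̂, B = 1σ̂–2σ̂, A = 2σ̂–3σ̂, * = beyond 3σ̂; sign = side of CL): 1:+C, 2:+C, 3:+C, 4:-C, 5:-C, 6:-C, 7:+C, 8:+B, 9:+C, 10:-A, 11:-C, 12:-A, 13:-C, 14:+C
Rule 2 (two of three consecutive points beyond the same 2σ limit) is satisfied at point 12.

rule 2 at point 12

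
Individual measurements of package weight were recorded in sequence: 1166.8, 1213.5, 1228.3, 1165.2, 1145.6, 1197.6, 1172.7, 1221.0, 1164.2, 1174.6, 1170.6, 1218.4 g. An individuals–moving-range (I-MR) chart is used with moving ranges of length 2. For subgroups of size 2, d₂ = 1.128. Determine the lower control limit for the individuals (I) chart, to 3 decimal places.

1092.635

X̄ = (1166.8 + 1213.5 + 1228.3 + 1165.2 + 1145.6 + 1197.6 + 1172.7 + 1221.0 + 1164.2 + 1174.6 + 1170.6 + 1218.4) / 12 = 1186.5417
Moving ranges: 46.7, 14.8, 63.1, 19.6, 52.0, 24.9, 48.3, 56.8, 10.4, 4.0, 47.8; M̄R̄ = 388.4000 / 11 = 35.3091
LCL = X̄ − 3·M̄R̄/d₂ = 1186.5417 − 3 × 35.3091 / 1.128 = 1092.6345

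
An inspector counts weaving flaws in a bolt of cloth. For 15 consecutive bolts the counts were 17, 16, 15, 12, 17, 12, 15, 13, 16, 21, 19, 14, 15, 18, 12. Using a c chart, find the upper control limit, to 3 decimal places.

c̄ = (17 + 16 + 15 + 12 + 17 + 12 + 15 + 13 + 16 + 21 + 19 + 14 + 15 + 18 + 12) / 15 = 232 / 15 = 15.4667
UCL = c̄ + 3√c̄ = 15.4667 + 3 × √15.4667 = 15.4667 + 3 × 3.9328 = 27.2650

27.265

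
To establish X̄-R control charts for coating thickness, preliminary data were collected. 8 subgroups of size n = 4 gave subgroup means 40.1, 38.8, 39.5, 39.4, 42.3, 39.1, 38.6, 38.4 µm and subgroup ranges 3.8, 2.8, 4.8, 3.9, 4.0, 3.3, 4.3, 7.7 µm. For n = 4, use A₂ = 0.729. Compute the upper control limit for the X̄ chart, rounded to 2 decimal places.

42.68

X̄̄ = (40.1 + 38.8 + 39.5 + 39.4 + 42.3 + 39.1 + 38.6 + 38.4) / 8 = 316.2000 / 8 = 39.5250
R̄ = (3.8 + 2.8 + 4.8 + 3.9 + 4.0 + 3.3 + 4.3 + 7.7) / 8 = 34.6000 / 8 = 4.3250
UCL = X̄̄ + A₂·R̄ = 39.5250 + 0.729 × 4.3250 = 42.6779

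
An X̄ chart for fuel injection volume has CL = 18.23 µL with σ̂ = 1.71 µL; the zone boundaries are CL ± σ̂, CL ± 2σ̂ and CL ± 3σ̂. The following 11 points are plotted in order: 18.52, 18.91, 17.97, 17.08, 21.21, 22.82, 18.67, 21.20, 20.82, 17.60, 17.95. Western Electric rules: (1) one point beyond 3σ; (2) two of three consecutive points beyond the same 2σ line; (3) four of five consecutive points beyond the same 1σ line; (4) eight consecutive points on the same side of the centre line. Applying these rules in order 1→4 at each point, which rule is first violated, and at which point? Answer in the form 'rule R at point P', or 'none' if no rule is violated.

rule 3 at point 9

Zone of each point (C = within 1σ̂, B = 1σ̂–2σ̂, A = 2σ̂–3σ̂, * = beyond 3σ̂; sign = side of CL): 1:+C, 2:+C, 3:-C, 4:-C, 5:+B, 6:+A, 7:+C, 8:+B, 9:+B, 10:-C, 11:-C
Rule 3 (four of five consecutive points beyond the same 1σ limit) is satisfied at point 9.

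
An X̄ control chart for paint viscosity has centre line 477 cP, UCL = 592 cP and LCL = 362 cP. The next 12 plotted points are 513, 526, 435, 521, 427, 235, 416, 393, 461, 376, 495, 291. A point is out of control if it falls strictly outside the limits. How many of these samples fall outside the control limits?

2

Compare each point to [362, 592]: sample 6 = 235 < LCL; sample 12 = 291 < LCL.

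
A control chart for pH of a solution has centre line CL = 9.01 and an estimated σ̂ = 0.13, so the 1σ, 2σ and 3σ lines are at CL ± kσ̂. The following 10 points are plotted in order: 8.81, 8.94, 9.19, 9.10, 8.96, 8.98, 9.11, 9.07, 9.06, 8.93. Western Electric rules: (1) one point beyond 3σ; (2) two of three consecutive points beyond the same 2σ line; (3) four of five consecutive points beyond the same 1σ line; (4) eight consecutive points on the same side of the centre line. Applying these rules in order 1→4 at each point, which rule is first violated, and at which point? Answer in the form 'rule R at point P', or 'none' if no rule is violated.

Zone of each point (C = within 1σ̂, B = 1σ̂–2σ̂, A = 2σ̂–3σ̂, * = beyond 3σ̂; sign = side of CL): 1:-B, 2:-C, 3:+B, 4:+C, 5:-C, 6:-C, 7:+C, 8:+C, 9:+C, 10:-C
No rule fires across all 10 points.

none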